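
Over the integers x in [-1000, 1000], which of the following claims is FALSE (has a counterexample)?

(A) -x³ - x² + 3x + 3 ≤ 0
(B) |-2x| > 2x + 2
(A) x = 0: LHS = -0³ - 0² + 3·0 + 3 = 3; 3 ≤ 0 — FAILS
(B) x = 0: LHS = |-2·0| = |0| = 0, RHS = 2·0 + 2 = 2; 0 > 2 — FAILS

Answer: Both A and B are false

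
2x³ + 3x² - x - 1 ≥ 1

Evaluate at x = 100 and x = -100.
x = 100: LHS = 2·100³ + 3·100² - 100 - 1 = 2029899; 2029899 ≥ 1 — holds
x = -100: LHS = 2·(-100)³ + 3·(-100)² - (-100) - 1 = -1969901; -1969901 ≥ 1 — FAILS

Answer: Partially: holds for x = 100, fails for x = -100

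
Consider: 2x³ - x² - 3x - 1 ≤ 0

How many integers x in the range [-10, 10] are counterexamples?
Counterexamples in [-10, 10]: {2, 3, 4, 5, 6, 7, 8, 9, 10}.

Counting them gives 9 values.

Answer: 9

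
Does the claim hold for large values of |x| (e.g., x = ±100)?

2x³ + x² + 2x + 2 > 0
x = 100: LHS = 2·100³ + 100² + 2·100 + 2 = 2010202; 2010202 > 0 — holds
x = -100: LHS = 2·(-100)³ + (-100)² + 2·(-100) + 2 = -1990198; -1990198 > 0 — FAILS

Answer: Partially: holds for x = 100, fails for x = -100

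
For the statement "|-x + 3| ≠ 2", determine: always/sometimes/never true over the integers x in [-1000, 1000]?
Holds at x = 0: LHS = |-0 + 3| = |3| = 3; 3 ≠ 2 — holds
Fails at x = 1: LHS = |-1 + 3| = |2| = 2; 2 ≠ 2 — FAILS
It is satisfied by some integers in the range but not all.

Answer: Sometimes true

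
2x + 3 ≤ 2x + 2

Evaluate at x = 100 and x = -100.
x = 100: LHS = 2·100 + 3 = 203, RHS = 2·100 + 2 = 202; 203 ≤ 202 — FAILS
x = -100: LHS = 2·(-100) + 3 = -197, RHS = 2·(-100) + 2 = -198; -197 ≤ -198 — FAILS

Answer: No, fails for both x = 100 and x = -100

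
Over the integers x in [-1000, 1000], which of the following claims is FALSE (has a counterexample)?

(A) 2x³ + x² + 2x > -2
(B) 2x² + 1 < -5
(A) x = -1: LHS = 2·(-1)³ + (-1)² + 2·(-1) = -3; -3 > -2 — FAILS
(B) x = 0: LHS = 2·0² + 1 = 1; 1 < -5 — FAILS

Answer: Both A and B are false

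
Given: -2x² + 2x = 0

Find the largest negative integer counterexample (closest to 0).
Testing negative integers from -1 downward:
x = -1: LHS = -2·(-1)² + 2·(-1) = -4; -4 = 0 — FAILS  ← closest negative counterexample to 0

Answer: x = -1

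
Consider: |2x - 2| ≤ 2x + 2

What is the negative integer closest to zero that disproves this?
Testing negative integers from -1 downward:
x = -1: LHS = |2·(-1) - 2| = |-4| = 4, RHS = 2·(-1) + 2 = 0; 4 ≤ 0 — FAILS  ← closest negative counterexample to 0

Answer: x = -1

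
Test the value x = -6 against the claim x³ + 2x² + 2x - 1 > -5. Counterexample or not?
Substitute x = -6 into the relation:
x = -6: LHS = (-6)³ + 2·(-6)² + 2·(-6) - 1 = -157; -157 > -5 — FAILS

Since the claim fails at x = -6, this value is a counterexample.

Answer: Yes, x = -6 is a counterexample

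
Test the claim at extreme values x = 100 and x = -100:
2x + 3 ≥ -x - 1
x = 100: LHS = 2·100 + 3 = 203, RHS = -100 - 1 = -101; 203 ≥ -101 — holds
x = -100: LHS = 2·(-100) + 3 = -197, RHS = -(-100) - 1 = 99; -197 ≥ 99 — FAILS

Answer: Partially: holds for x = 100, fails for x = -100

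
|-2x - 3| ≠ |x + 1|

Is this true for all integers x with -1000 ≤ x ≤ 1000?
The claim fails at x = -2:
x = -2: LHS = |-2·(-2) - 3| = |1| = 1, RHS = |(-2) + 1| = |-1| = 1; 1 ≠ 1 — FAILS

Because a single integer refutes it, the statement is false.

Answer: False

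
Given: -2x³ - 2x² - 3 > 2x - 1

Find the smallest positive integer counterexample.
Testing positive integers:
x = 1: LHS = -2·1³ - 2·1² - 3 = -7, RHS = 2·1 - 1 = 1; -7 > 1 — FAILS  ← smallest positive counterexample

Answer: x = 1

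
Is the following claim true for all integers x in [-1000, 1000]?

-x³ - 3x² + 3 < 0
The claim fails at x = 0:
x = 0: LHS = -0³ - 3·0² + 3 = 3; 3 < 0 — FAILS

Because a single integer refutes it, the statement is false.

Answer: False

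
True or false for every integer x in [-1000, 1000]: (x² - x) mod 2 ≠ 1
For a polynomial with integer coefficients, its value mod 2 depends only on x mod 2, so it suffices to check one representative of each residue class, x = 0, 1:
x = 0: LHS = (0² - 0) mod 2 = 0 mod 2 = 0; 0 ≠ 1 — holds
x = 1: LHS = (1² - 1) mod 2 = 0 mod 2 = 0; 0 ≠ 1 — holds
The relation holds in every residue class, so the relation holds for every integer in [-1000, 1000].

No counterexample exists.

Answer: True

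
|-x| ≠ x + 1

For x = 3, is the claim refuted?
Substitute x = 3 into the relation:
x = 3: LHS = |-3| = 3, RHS = 3 + 1 = 4; 3 ≠ 4 — holds

The relation holds at x = 3, so it is not a counterexample.

Answer: No, x = 3 is not a counterexample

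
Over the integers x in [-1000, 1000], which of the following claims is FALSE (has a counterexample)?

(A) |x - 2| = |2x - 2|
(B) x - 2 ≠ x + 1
(A) x = 1: LHS = |1 - 2| = |-1| = 1, RHS = |2·1 - 2| = |0| = 0; 1 = 0 — FAILS

(B) Over all integers in [-1000, 1000], LHS − RHS is always negative; it is closest to 0 at x = 0, where it equals -3:
x = 0: LHS = 0 - 2 = -2, RHS = 0 + 1 = 1; -2 ≠ 1 — holds
At the ends of the range:
x = -1000: LHS = (-1000) - 2 = -1002, RHS = (-1000) + 1 = -999; -1002 ≠ -999 — holds
x = 1000: LHS = 1000 - 2 = 998, RHS = 1000 + 1 = 1001; 998 ≠ 1001 — holds
Hence LHS − RHS is never 0, i.e. the two sides are never equal, so the relation holds for every integer in [-1000, 1000].

Only (A) has a counterexample.

Answer: A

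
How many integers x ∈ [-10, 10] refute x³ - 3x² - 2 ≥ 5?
Counterexamples in [-10, 10]: {-10, -9, -8, -7, -6, -5, -4, -3, -2, -1, 0, 1, 2, 3}.

Counting them gives 14 values.

Answer: 14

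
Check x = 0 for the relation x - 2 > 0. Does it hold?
x = 0: LHS = 0 - 2 = -2; -2 > 0 — FAILS

The relation fails at x = 0, so x = 0 is a counterexample.

Answer: No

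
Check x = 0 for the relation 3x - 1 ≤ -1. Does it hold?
x = 0: LHS = 3·0 - 1 = -1; -1 ≤ -1 — holds

The relation is satisfied at x = 0.

Answer: Yes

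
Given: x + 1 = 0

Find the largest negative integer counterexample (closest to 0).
Testing negative integers from -1 downward:
x = -1: LHS = (-1) + 1 = 0; 0 = 0 — holds
x = -2: LHS = (-2) + 1 = -1; -1 = 0 — FAILS  ← closest negative counterexample to 0

Answer: x = -2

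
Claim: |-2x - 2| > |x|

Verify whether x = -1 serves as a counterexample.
Substitute x = -1 into the relation:
x = -1: LHS = |-2·(-1) - 2| = |0| = 0, RHS = |-1| = 1; 0 > 1 — FAILS

Since the claim fails at x = -1, this value is a counterexample.

Answer: Yes, x = -1 is a counterexample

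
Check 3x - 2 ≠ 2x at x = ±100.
x = 100: LHS = 3·100 - 2 = 298, RHS = 2·100 = 200; 298 ≠ 200 — holds
x = -100: LHS = 3·(-100) - 2 = -302, RHS = 2·(-100) = -200; -302 ≠ -200 — holds

Answer: Yes, holds for both x = 100 and x = -100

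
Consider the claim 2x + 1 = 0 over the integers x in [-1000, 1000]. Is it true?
The claim fails at x = 0:
x = 0: LHS = 2·0 + 1 = 1; 1 = 0 — FAILS

Because a single integer refutes it, the statement is false.

Answer: False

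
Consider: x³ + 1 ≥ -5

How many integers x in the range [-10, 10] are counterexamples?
Counterexamples in [-10, 10]: {-10, -9, -8, -7, -6, -5, -4, -3, -2}.

Counting them gives 9 values.

Answer: 9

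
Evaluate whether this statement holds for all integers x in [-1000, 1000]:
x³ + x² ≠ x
The claim fails at x = 0:
x = 0: LHS = 0³ + 0² = 0; 0 ≠ 0 — FAILS

Because a single integer refutes it, the statement is false.

Answer: False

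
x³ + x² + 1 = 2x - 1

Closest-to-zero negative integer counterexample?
Testing negative integers from -1 downward:
x = -1: LHS = (-1)³ + (-1)² + 1 = 1, RHS = 2·(-1) - 1 = -3; 1 = -3 — FAILS  ← closest negative counterexample to 0

Answer: x = -1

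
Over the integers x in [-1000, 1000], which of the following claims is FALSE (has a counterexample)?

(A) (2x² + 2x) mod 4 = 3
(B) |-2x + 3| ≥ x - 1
(A) x = 0: LHS = (2·0² + 2·0) mod 4 = 0 mod 4 = 0; 0 = 3 — FAILS

(B) Over all integers in [-1000, 1000], LHS − RHS is smallest at x = 2, where it equals 0:
x = 2: LHS = |-2·2 + 3| = |-1| = 1, RHS = 2 - 1 = 1; 1 ≥ 1 — holds
At the ends of the range:
x = -1000: LHS = |-2·(-1000) + 3| = |2003| = 2003, RHS = (-1000) - 1 = -1001; 2003 ≥ -1001 — holds
x = 1000: LHS = |-2·1000 + 3| = |-1997| = 1997, RHS = 1000 - 1 = 999; 1997 ≥ 999 — holds
Hence LHS − RHS is never negative, i.e. LHS ≥ RHS throughout, so the relation holds for every integer in [-1000, 1000].

Only (A) has a counterexample.

Answer: A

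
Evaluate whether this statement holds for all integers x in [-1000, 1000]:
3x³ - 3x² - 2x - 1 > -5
The claim fails at x = -1:
x = -1: LHS = 3·(-1)³ - 3·(-1)² - 2·(-1) - 1 = -5; -5 > -5 — FAILS

Because a single integer refutes it, the statement is false.

Answer: False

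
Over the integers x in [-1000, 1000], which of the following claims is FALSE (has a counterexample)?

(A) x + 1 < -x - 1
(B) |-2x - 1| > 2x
(A) x = 0: LHS = 0 + 1 = 1, RHS = -0 - 1 = -1; 1 < -1 — FAILS

(B) Over all integers in [-1000, 1000], LHS − RHS is smallest at x = 0, where it equals 1:
x = 0: LHS = |-2·0 - 1| = |-1| = 1, RHS = 2·0 = 0; 1 > 0 — holds
At the ends of the range:
x = -1000: LHS = |-2·(-1000) - 1| = |1999| = 1999, RHS = 2·(-1000) = -2000; 1999 > -2000 — holds
x = 1000: LHS = |-2·1000 - 1| = |-2001| = 2001, RHS = 2·1000 = 2000; 2001 > 2000 — holds
Hence LHS − RHS is never zero or negative, i.e. LHS > RHS throughout, so the relation holds for every integer in [-1000, 1000].

Only (A) has a counterexample.

Answer: A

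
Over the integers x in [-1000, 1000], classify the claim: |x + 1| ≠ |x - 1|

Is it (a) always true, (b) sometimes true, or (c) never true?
Holds at x = 1: LHS = |1 + 1| = |2| = 2, RHS = |1 - 1| = |0| = 0; 2 ≠ 0 — holds
Fails at x = 0: LHS = |0 + 1| = |1| = 1, RHS = |0 - 1| = |-1| = 1; 1 ≠ 1 — FAILS
It is satisfied by some integers in the range but not all.

Answer: Sometimes true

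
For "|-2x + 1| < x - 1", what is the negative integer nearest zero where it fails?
Testing negative integers from -1 downward:
x = -1: LHS = |-2·(-1) + 1| = |3| = 3, RHS = (-1) - 1 = -2; 3 < -2 — FAILS  ← closest negative counterexample to 0

Answer: x = -1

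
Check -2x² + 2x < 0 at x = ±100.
x = 100: LHS = -2·100² + 2·100 = -19800; -19800 < 0 — holds
x = -100: LHS = -2·(-100)² + 2·(-100) = -20200; -20200 < 0 — holds

Answer: Yes, holds for both x = 100 and x = -100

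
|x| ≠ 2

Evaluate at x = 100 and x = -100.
x = 100: LHS = |100| = 100; 100 ≠ 2 — holds
x = -100: LHS = |-100| = 100; 100 ≠ 2 — holds

Answer: Yes, holds for both x = 100 and x = -100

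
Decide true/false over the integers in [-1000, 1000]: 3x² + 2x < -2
The claim fails at x = 0:
x = 0: LHS = 3·0² + 2·0 = 0; 0 < -2 — FAILS

Because a single integer refutes it, the statement is false.

Answer: False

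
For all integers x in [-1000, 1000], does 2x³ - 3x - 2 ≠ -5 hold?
Track d = LHS − RHS over the integers in [-1000, 1000]. Equality would need d = 0, but d changes sign only between consecutive integers, jumping over 0:
x = -2: LHS = 2·(-2)³ - 3·(-2) - 2 = -12; -12 ≠ -5 — holds  (d = -7)
x = -1: LHS = 2·(-1)³ - 3·(-1) - 2 = -1; -1 ≠ -5 — holds  (d = 4)
Away from these crossings d keeps a constant sign, and checking every integer in [-1000, 1000] confirms d ≠ 0 throughout. Hence the two sides are never equal, so the relation holds for every integer in [-1000, 1000].

No counterexample exists.

Answer: True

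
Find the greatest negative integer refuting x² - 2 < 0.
Testing negative integers from -1 downward:
x = -1: LHS = (-1)² - 2 = -1; -1 < 0 — holds
x = -2: LHS = (-2)² - 2 = 2; 2 < 0 — FAILS  ← closest negative counterexample to 0

Answer: x = -2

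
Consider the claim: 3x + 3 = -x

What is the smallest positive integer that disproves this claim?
Testing positive integers:
x = 1: LHS = 3·1 + 3 = 6; 6 = -1 — FAILS  ← smallest positive counterexample

Answer: x = 1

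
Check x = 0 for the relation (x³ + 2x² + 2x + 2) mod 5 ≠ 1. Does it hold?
x = 0: LHS = (0³ + 2·0² + 2·0 + 2) mod 5 = 2 mod 5 = 2; 2 ≠ 1 — holds

The relation is satisfied at x = 0.

Answer: Yes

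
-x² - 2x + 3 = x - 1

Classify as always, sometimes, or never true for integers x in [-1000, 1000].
Holds at x = 1: LHS = -1² - 2·1 + 3 = 0, RHS = 1 - 1 = 0; 0 = 0 — holds
Fails at x = 0: LHS = -0² - 2·0 + 3 = 3, RHS = 0 - 1 = -1; 3 = -1 — FAILS
It is satisfied by some integers in the range but not all.

Answer: Sometimes true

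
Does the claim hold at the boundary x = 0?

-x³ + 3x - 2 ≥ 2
x = 0: LHS = -0³ + 3·0 - 2 = -2; -2 ≥ 2 — FAILS

The relation fails at x = 0, so x = 0 is a counterexample.

Answer: No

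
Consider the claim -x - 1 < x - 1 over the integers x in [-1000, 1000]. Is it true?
The claim fails at x = 0:
x = 0: LHS = -0 - 1 = -1, RHS = 0 - 1 = -1; -1 < -1 — FAILS

Because a single integer refutes it, the statement is false.

Answer: False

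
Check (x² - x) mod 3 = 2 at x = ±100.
x = 100: LHS = (100² - 100) mod 3 = 9900 mod 3 = 0; 0 = 2 — FAILS
x = -100: LHS = ((-100)² - (-100)) mod 3 = 10100 mod 3 = 2; 2 = 2 — holds

Answer: Partially: fails for x = 100, holds for x = -100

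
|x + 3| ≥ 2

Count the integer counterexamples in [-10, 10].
Counterexamples in [-10, 10]: {-4, -3, -2}.

Counting them gives 3 values.

Answer: 3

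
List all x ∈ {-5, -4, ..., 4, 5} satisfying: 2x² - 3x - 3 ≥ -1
Holds for: {-5, -4, -3, -2, -1, 2, 3, 4, 5}
Fails for: {0, 1}

Answer: {-5, -4, -3, -2, -1, 2, 3, 4, 5}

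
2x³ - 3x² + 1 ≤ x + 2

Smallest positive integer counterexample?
Testing positive integers:
x = 1: LHS = 2·1³ - 3·1² + 1 = 0, RHS = 1 + 2 = 3; 0 ≤ 3 — holds
x = 2: LHS = 2·2³ - 3·2² + 1 = 5, RHS = 2 + 2 = 4; 5 ≤ 4 — FAILS  ← smallest positive counterexample

Answer: x = 2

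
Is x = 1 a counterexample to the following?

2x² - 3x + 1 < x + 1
Substitute x = 1 into the relation:
x = 1: LHS = 2·1² - 3·1 + 1 = 0, RHS = 1 + 1 = 2; 0 < 2 — holds

The claim holds here, so x = 1 is not a counterexample. (A counterexample exists elsewhere, e.g. x = 0.)

Answer: No, x = 1 is not a counterexample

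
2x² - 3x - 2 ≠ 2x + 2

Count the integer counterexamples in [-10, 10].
Track d = LHS − RHS over the integers in [-10, 10]. Equality would need d = 0, but d changes sign only between consecutive integers, jumping over 0:
x = -1: LHS = 2·(-1)² - 3·(-1) - 2 = 3, RHS = 2·(-1) + 2 = 0; 3 ≠ 0 — holds  (d = 3)
x = 0: LHS = 2·0² - 3·0 - 2 = -2, RHS = 2·0 + 2 = 2; -2 ≠ 2 — holds  (d = -4)
x = 3: LHS = 2·3² - 3·3 - 2 = 7, RHS = 2·3 + 2 = 8; 7 ≠ 8 — holds  (d = -1)
x = 4: LHS = 2·4² - 3·4 - 2 = 18, RHS = 2·4 + 2 = 10; 18 ≠ 10 — holds  (d = 8)
Away from these crossings d keeps a constant sign, and checking every integer in [-10, 10] confirms d ≠ 0 throughout. Hence the two sides are never equal, so the relation holds for every integer in [-10, 10].

No counterexample appears in that range.

Answer: 0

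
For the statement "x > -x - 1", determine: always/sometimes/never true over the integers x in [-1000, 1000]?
Holds at x = 0: RHS = -0 - 1 = -1; 0 > -1 — holds
Fails at x = -1: RHS = -(-1) - 1 = 0; -1 > 0 — FAILS
It is satisfied by some integers in the range but not all.

Answer: Sometimes true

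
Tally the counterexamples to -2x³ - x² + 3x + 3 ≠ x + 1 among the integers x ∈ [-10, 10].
Track d = LHS − RHS over the integers in [-10, 10]. Equality would need d = 0, but d changes sign only between consecutive integers, jumping over 0:
x = 1: LHS = -2·1³ - 1² + 3·1 + 3 = 3, RHS = 1 + 1 = 2; 3 ≠ 2 — holds  (d = 1)
x = 2: LHS = -2·2³ - 2² + 3·2 + 3 = -11, RHS = 2 + 1 = 3; -11 ≠ 3 — holds  (d = -14)
Away from these crossings d keeps a constant sign, and checking every integer in [-10, 10] confirms d ≠ 0 throughout. Hence the two sides are never equal, so the relation holds for every integer in [-10, 10].

No counterexample appears in that range.

Answer: 0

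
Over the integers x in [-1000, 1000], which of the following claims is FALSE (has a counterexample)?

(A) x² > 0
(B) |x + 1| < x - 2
(A) x = 0: LHS = 0² = 0; 0 > 0 — FAILS
(B) x = 0: LHS = |0 + 1| = |1| = 1, RHS = 0 - 2 = -2; 1 < -2 — FAILS

Answer: Both A and B are false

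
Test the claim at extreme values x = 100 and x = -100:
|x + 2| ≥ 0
x = 100: LHS = |100 + 2| = |102| = 102; 102 ≥ 0 — holds
x = -100: LHS = |(-100) + 2| = |-98| = 98; 98 ≥ 0 — holds

Answer: Yes, holds for both x = 100 and x = -100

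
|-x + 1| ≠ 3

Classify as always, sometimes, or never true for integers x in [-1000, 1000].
Holds at x = 0: LHS = |-0 + 1| = |1| = 1; 1 ≠ 3 — holds
Fails at x = -2: LHS = |-(-2) + 1| = |3| = 3; 3 ≠ 3 — FAILS
It is satisfied by some integers in the range but not all.

Answer: Sometimes true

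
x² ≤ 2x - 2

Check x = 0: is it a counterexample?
Substitute x = 0 into the relation:
x = 0: LHS = 0² = 0, RHS = 2·0 - 2 = -2; 0 ≤ -2 — FAILS

Since the claim fails at x = 0, this value is a counterexample.

Answer: Yes, x = 0 is a counterexample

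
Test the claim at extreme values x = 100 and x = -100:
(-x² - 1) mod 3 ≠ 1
x = 100: LHS = (-100² - 1) mod 3 = (-10001) mod 3 = 1; 1 ≠ 1 — FAILS
x = -100: LHS = (-(-100)² - 1) mod 3 = (-10001) mod 3 = 1; 1 ≠ 1 — FAILS

Answer: No, fails for both x = 100 and x = -100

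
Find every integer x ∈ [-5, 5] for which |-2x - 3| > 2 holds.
Holds for: {-5, -4, -3, 0, 1, 2, 3, 4, 5}
Fails for: {-2, -1}

Answer: {-5, -4, -3, 0, 1, 2, 3, 4, 5}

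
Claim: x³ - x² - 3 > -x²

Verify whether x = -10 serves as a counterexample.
Substitute x = -10 into the relation:
x = -10: LHS = (-10)³ - (-10)² - 3 = -1103, RHS = -(-10)² = -100; -1103 > -100 — FAILS

Since the claim fails at x = -10, this value is a counterexample.

Answer: Yes, x = -10 is a counterexample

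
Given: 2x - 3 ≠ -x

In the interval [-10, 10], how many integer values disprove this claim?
Counterexamples in [-10, 10]: {1}.

Counting them gives 1 values.

Answer: 1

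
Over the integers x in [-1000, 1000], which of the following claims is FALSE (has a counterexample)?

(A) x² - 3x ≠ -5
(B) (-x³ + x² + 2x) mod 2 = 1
(A) Over all integers in [-1000, 1000], LHS − RHS is always positive; it is smallest at x = 1, where it equals 3:
x = 1: LHS = 1² - 3·1 = -2; -2 ≠ -5 — holds
At the ends of the range:
x = -1000: LHS = (-1000)² - 3·(-1000) = 1003000; 1003000 ≠ -5 — holds
x = 1000: LHS = 1000² - 3·1000 = 997000; 997000 ≠ -5 — holds
Hence LHS − RHS is never 0, i.e. the two sides are never equal, so the relation holds for every integer in [-1000, 1000].

(B) x = 0: LHS = (-0³ + 0² + 2·0) mod 2 = 0 mod 2 = 0; 0 = 1 — FAILS

Only (B) has a counterexample.

Answer: B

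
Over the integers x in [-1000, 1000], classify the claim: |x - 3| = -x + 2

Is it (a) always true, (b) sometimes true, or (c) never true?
Over all integers in [-1000, 1000], LHS − RHS is always positive; it is smallest at x = 0, where it equals 1:
x = 0: LHS = |0 - 3| = |-3| = 3, RHS = -0 + 2 = 2; 3 = 2 — FAILS
At the ends of the range:
x = -1000: LHS = |(-1000) - 3| = |-1003| = 1003, RHS = -(-1000) + 2 = 1002; 1003 = 1002 — FAILS
x = 1000: LHS = |1000 - 3| = |997| = 997, RHS = -1000 + 2 = -998; 997 = -998 — FAILS
Hence LHS − RHS is never 0, i.e. the two sides are never equal, so the claimed relation (=) fails for every integer in [-1000, 1000].

No integer in the range satisfies it.

Answer: Never true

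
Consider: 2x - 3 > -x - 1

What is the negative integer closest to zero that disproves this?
Testing negative integers from -1 downward:
x = -1: LHS = 2·(-1) - 3 = -5, RHS = -(-1) - 1 = 0; -5 > 0 — FAILS  ← closest negative counterexample to 0

Answer: x = -1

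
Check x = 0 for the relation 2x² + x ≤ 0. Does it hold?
x = 0: LHS = 2·0² + 0 = 0; 0 ≤ 0 — holds

The relation is satisfied at x = 0.

Answer: Yes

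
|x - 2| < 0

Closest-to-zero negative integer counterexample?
Testing negative integers from -1 downward:
x = -1: LHS = |(-1) - 2| = |-3| = 3; 3 < 0 — FAILS  ← closest negative counterexample to 0

Answer: x = -1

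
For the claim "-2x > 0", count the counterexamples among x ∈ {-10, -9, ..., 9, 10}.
Counterexamples in [-10, 10]: {0, 1, 2, 3, 4, 5, 6, 7, 8, 9, 10}.

Counting them gives 11 values.

Answer: 11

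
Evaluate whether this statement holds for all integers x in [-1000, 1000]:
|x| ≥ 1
The claim fails at x = 0:
x = 0: LHS = |0| = 0; 0 ≥ 1 — FAILS

Because a single integer refutes it, the statement is false.

Answer: False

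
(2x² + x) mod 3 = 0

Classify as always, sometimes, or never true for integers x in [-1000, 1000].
Holds at x = 0: LHS = (2·0² + 0) mod 3 = 0 mod 3 = 0; 0 = 0 — holds
Fails at x = -1: LHS = (2·(-1)² + (-1)) mod 3 = 1 mod 3 = 1; 1 = 0 — FAILS
It is satisfied by some integers in the range but not all.

Answer: Sometimes true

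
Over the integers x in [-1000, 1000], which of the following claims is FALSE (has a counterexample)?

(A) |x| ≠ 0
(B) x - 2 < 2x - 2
(A) x = 0: LHS = |0| = 0; 0 ≠ 0 — FAILS
(B) x = 0: LHS = 0 - 2 = -2, RHS = 2·0 - 2 = -2; -2 < -2 — FAILS

Answer: Both A and B are false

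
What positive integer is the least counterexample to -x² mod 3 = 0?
Testing positive integers:
x = 1: LHS = (-1²) mod 3 = (-1) mod 3 = 2; 2 = 0 — FAILS  ← smallest positive counterexample

Answer: x = 1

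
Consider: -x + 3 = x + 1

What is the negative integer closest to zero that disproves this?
Testing negative integers from -1 downward:
x = -1: LHS = -(-1) + 3 = 4, RHS = (-1) + 1 = 0; 4 = 0 — FAILS  ← closest negative counterexample to 0

Answer: x = -1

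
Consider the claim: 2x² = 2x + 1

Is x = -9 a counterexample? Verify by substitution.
Substitute x = -9 into the relation:
x = -9: LHS = 2·(-9)² = 162, RHS = 2·(-9) + 1 = -17; 162 = -17 — FAILS

Since the claim fails at x = -9, this value is a counterexample.

Answer: Yes, x = -9 is a counterexample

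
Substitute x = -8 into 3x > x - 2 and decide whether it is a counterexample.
Substitute x = -8 into the relation:
x = -8: LHS = 3·(-8) = -24, RHS = (-8) - 2 = -10; -24 > -10 — FAILS

Since the claim fails at x = -8, this value is a counterexample.

Answer: Yes, x = -8 is a counterexample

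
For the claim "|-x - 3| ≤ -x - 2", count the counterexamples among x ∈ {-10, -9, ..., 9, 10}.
Counterexamples in [-10, 10]: {-2, -1, 0, 1, 2, 3, 4, 5, 6, 7, 8, 9, 10}.

Counting them gives 13 values.

Answer: 13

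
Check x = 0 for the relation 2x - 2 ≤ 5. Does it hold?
x = 0: LHS = 2·0 - 2 = -2; -2 ≤ 5 — holds

The relation is satisfied at x = 0.

Answer: Yes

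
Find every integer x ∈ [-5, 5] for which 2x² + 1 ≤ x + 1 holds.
Holds for: {0}
Fails for: {-5, -4, -3, -2, -1, 1, 2, 3, 4, 5}

Answer: {0}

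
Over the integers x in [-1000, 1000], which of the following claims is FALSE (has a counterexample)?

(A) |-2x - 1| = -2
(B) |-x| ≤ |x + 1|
(A) x = 0: LHS = |-2·0 - 1| = |-1| = 1; 1 = -2 — FAILS
(B) x = -1: LHS = |-(-1)| = |1| = 1, RHS = |(-1) + 1| = |0| = 0; 1 ≤ 0 — FAILS

Answer: Both A and B are false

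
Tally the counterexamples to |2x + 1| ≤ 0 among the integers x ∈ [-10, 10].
Counterexamples in [-10, 10]: {-10, -9, -8, -7, -6, -5, -4, -3, -2, -1, 0, 1, 2, 3, 4, 5, 6, 7, 8, 9, 10}.

Counting them gives 21 values.

Answer: 21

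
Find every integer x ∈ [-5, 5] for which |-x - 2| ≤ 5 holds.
Holds for: {-5, -4, -3, -2, -1, 0, 1, 2, 3}
Fails for: {4, 5}

Answer: {-5, -4, -3, -2, -1, 0, 1, 2, 3}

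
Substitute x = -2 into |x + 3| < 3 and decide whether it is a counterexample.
Substitute x = -2 into the relation:
x = -2: LHS = |(-2) + 3| = |1| = 1; 1 < 3 — holds

The claim holds here, so x = -2 is not a counterexample. (A counterexample exists elsewhere, e.g. x = 0.)

Answer: No, x = -2 is not a counterexample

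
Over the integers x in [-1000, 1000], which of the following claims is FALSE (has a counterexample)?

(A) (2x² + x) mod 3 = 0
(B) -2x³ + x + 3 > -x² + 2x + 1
(A) x = -1: LHS = (2·(-1)² + (-1)) mod 3 = 1 mod 3 = 1; 1 = 0 — FAILS
(B) x = 1: LHS = -2·1³ + 1 + 3 = 2, RHS = -1² + 2·1 + 1 = 2; 2 > 2 — FAILS

Answer: Both A and B are false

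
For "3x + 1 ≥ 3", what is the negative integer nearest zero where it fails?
Testing negative integers from -1 downward:
x = -1: LHS = 3·(-1) + 1 = -2; -2 ≥ 3 — FAILS  ← closest negative counterexample to 0

Answer: x = -1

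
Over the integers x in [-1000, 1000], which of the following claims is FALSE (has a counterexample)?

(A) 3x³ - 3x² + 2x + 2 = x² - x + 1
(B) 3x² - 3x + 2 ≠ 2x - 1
(A) x = 0: LHS = 3·0³ - 3·0² + 2·0 + 2 = 2, RHS = 0² - 0 + 1 = 1; 2 = 1 — FAILS

(B) Over all integers in [-1000, 1000], LHS − RHS is always positive; it is smallest at x = 1, where it equals 1:
x = 1: LHS = 3·1² - 3·1 + 2 = 2, RHS = 2·1 - 1 = 1; 2 ≠ 1 — holds
At the ends of the range:
x = -1000: LHS = 3·(-1000)² - 3·(-1000) + 2 = 3003002, RHS = 2·(-1000) - 1 = -2001; 3003002 ≠ -2001 — holds
x = 1000: LHS = 3·1000² - 3·1000 + 2 = 2997002, RHS = 2·1000 - 1 = 1999; 2997002 ≠ 1999 — holds
Hence LHS − RHS is never 0, i.e. the two sides are never equal, so the relation holds for every integer in [-1000, 1000].

Only (A) has a counterexample.

Answer: A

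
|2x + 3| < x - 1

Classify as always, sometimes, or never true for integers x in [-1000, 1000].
Over all integers in [-1000, 1000], LHS − RHS is smallest at x = -1, where it equals 3:
x = -1: LHS = |2·(-1) + 3| = |1| = 1, RHS = (-1) - 1 = -2; 1 < -2 — FAILS
At the ends of the range:
x = -1000: LHS = |2·(-1000) + 3| = |-1997| = 1997, RHS = (-1000) - 1 = -1001; 1997 < -1001 — FAILS
x = 1000: LHS = |2·1000 + 3| = |2003| = 2003, RHS = 1000 - 1 = 999; 2003 < 999 — FAILS
Hence LHS − RHS is never negative, i.e. LHS ≥ RHS throughout, so the claimed relation (<) fails for every integer in [-1000, 1000].

No integer in the range satisfies it.

Answer: Never true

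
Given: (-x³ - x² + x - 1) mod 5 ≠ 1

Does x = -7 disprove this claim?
Substitute x = -7 into the relation:
x = -7: LHS = (-(-7)³ - (-7)² + (-7) - 1) mod 5 = 286 mod 5 = 1; 1 ≠ 1 — FAILS

Since the claim fails at x = -7, this value is a counterexample.

Answer: Yes, x = -7 is a counterexample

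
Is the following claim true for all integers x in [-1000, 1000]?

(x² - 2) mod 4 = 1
The claim fails at x = 0:
x = 0: LHS = (0² - 2) mod 4 = (-2) mod 4 = 2; 2 = 1 — FAILS

Because a single integer refutes it, the statement is false.

Answer: False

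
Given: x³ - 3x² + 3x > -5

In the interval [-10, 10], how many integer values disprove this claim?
Counterexamples in [-10, 10]: {-10, -9, -8, -7, -6, -5, -4, -3, -2, -1}.

Counting them gives 10 values.

Answer: 10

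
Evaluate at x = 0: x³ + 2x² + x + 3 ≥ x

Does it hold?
x = 0: LHS = 0³ + 2·0² + 0 + 3 = 3; 3 ≥ 0 — holds

The relation is satisfied at x = 0.

Answer: Yes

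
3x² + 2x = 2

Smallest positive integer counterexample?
Testing positive integers:
x = 1: LHS = 3·1² + 2·1 = 5; 5 = 2 — FAILS  ← smallest positive counterexample

Answer: x = 1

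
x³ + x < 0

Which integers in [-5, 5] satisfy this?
Holds for: {-5, -4, -3, -2, -1}
Fails for: {0, 1, 2, 3, 4, 5}

Answer: {-5, -4, -3, -2, -1}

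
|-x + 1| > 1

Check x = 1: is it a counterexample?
Substitute x = 1 into the relation:
x = 1: LHS = |-1 + 1| = |0| = 0; 0 > 1 — FAILS

Since the claim fails at x = 1, this value is a counterexample.

Answer: Yes, x = 1 is a counterexample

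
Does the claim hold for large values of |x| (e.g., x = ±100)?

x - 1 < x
x = 100: LHS = 100 - 1 = 99; 99 < 100 — holds
x = -100: LHS = (-100) - 1 = -101; -101 < -100 — holds

Answer: Yes, holds for both x = 100 and x = -100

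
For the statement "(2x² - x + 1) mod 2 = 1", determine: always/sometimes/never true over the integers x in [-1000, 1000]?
Holds at x = 0: LHS = (2·0² - 0 + 1) mod 2 = 1 mod 2 = 1; 1 = 1 — holds
Fails at x = 1: LHS = (2·1² - 1 + 1) mod 2 = 2 mod 2 = 0; 0 = 1 — FAILS
It is satisfied by some integers in the range but not all.

Answer: Sometimes true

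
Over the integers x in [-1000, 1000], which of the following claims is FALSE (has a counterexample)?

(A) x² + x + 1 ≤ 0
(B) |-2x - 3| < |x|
(A) x = 0: LHS = 0² + 0 + 1 = 1; 1 ≤ 0 — FAILS
(B) x = 0: LHS = |-2·0 - 3| = |-3| = 3, RHS = |0| = 0; 3 < 0 — FAILS

Answer: Both A and B are false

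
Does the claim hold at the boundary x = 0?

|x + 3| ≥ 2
x = 0: LHS = |0 + 3| = |3| = 3; 3 ≥ 2 — holds

The relation is satisfied at x = 0.

Answer: Yes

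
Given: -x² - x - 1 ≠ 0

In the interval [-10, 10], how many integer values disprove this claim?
Over all integers in [-10, 10], LHS − RHS is always negative; it is closest to 0 at x = 0, where it equals -1:
x = 0: LHS = -0² - 0 - 1 = -1; -1 ≠ 0 — holds
At the ends of the range:
x = -10: LHS = -(-10)² - (-10) - 1 = -91; -91 ≠ 0 — holds
x = 10: LHS = -10² - 10 - 1 = -111; -111 ≠ 0 — holds
Hence LHS − RHS is never 0, i.e. the two sides are never equal, so the relation holds for every integer in [-10, 10].

No counterexample appears in that range.

Answer: 0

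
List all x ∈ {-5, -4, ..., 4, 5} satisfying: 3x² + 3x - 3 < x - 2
Holds for: {0}
Fails for: {-5, -4, -3, -2, -1, 1, 2, 3, 4, 5}

Answer: {0}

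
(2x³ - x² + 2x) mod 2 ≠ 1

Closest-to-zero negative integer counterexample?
Testing negative integers from -1 downward:
x = -1: LHS = (2·(-1)³ - (-1)² + 2·(-1)) mod 2 = (-5) mod 2 = 1; 1 ≠ 1 — FAILS  ← closest negative counterexample to 0

Answer: x = -1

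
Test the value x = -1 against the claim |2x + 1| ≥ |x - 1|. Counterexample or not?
Substitute x = -1 into the relation:
x = -1: LHS = |2·(-1) + 1| = |-1| = 1, RHS = |(-1) - 1| = |-2| = 2; 1 ≥ 2 — FAILS

Since the claim fails at x = -1, this value is a counterexample.

Answer: Yes, x = -1 is a counterexample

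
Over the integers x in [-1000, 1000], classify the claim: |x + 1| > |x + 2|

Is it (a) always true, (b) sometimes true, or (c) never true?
Holds at x = -2: LHS = |(-2) + 1| = |-1| = 1, RHS = |(-2) + 2| = |0| = 0; 1 > 0 — holds
Fails at x = 0: LHS = |0 + 1| = |1| = 1, RHS = |0 + 2| = |2| = 2; 1 > 2 — FAILS
It is satisfied by some integers in the range but not all.

Answer: Sometimes true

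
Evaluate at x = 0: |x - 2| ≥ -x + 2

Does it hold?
x = 0: LHS = |0 - 2| = |-2| = 2, RHS = -0 + 2 = 2; 2 ≥ 2 — holds

The relation is satisfied at x = 0.

Answer: Yes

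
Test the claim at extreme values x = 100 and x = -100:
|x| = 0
x = 100: LHS = |100| = 100; 100 = 0 — FAILS
x = -100: LHS = |-100| = 100; 100 = 0 — FAILS

Answer: No, fails for both x = 100 and x = -100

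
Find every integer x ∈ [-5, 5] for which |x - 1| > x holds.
Holds for: {-5, -4, -3, -2, -1, 0}
Fails for: {1, 2, 3, 4, 5}

Answer: {-5, -4, -3, -2, -1, 0}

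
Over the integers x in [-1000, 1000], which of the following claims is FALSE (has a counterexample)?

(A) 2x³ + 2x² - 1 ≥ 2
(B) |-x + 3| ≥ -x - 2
(A) x = 0: LHS = 2·0³ + 2·0² - 1 = -1; -1 ≥ 2 — FAILS

(B) Over all integers in [-1000, 1000], LHS − RHS is smallest at x = 0, where it equals 5:
x = 0: LHS = |-0 + 3| = |3| = 3, RHS = -0 - 2 = -2; 3 ≥ -2 — holds
At the ends of the range:
x = -1000: LHS = |-(-1000) + 3| = |1003| = 1003, RHS = -(-1000) - 2 = 998; 1003 ≥ 998 — holds
x = 1000: LHS = |-1000 + 3| = |-997| = 997, RHS = -1000 - 2 = -1002; 997 ≥ -1002 — holds
Hence LHS − RHS is never negative, i.e. LHS ≥ RHS throughout, so the relation holds for every integer in [-1000, 1000].

Only (A) has a counterexample.

Answer: A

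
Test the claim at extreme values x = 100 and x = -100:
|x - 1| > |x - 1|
x = 100: LHS = |100 - 1| = |99| = 99, RHS = |100 - 1| = |99| = 99; 99 > 99 — FAILS
x = -100: LHS = |(-100) - 1| = |-101| = 101, RHS = |(-100) - 1| = |-101| = 101; 101 > 101 — FAILS

Answer: No, fails for both x = 100 and x = -100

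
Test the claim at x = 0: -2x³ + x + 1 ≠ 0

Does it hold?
x = 0: LHS = -2·0³ + 0 + 1 = 1; 1 ≠ 0 — holds

The relation is satisfied at x = 0.

Answer: Yes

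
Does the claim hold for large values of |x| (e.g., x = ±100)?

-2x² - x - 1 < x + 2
x = 100: LHS = -2·100² - 100 - 1 = -20101, RHS = 100 + 2 = 102; -20101 < 102 — holds
x = -100: LHS = -2·(-100)² - (-100) - 1 = -19901, RHS = (-100) + 2 = -98; -19901 < -98 — holds

Answer: Yes, holds for both x = 100 and x = -100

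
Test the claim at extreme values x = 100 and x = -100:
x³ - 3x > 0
x = 100: LHS = 100³ - 3·100 = 999700; 999700 > 0 — holds
x = -100: LHS = (-100)³ - 3·(-100) = -999700; -999700 > 0 — FAILS

Answer: Partially: holds for x = 100, fails for x = -100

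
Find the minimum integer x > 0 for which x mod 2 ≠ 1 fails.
Testing positive integers:
x = 1: LHS = 1 mod 2 = 1; 1 ≠ 1 — FAILS  ← smallest positive counterexample

Answer: x = 1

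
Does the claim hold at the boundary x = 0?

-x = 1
x = 0: LHS = -0 = 0; 0 = 1 — FAILS

The relation fails at x = 0, so x = 0 is a counterexample.

Answer: No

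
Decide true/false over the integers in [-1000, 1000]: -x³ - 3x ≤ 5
The claim fails at x = -2:
x = -2: LHS = -(-2)³ - 3·(-2) = 14; 14 ≤ 5 — FAILS

Because a single integer refutes it, the statement is false.

Answer: False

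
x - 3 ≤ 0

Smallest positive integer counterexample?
Testing positive integers:
x = 1: LHS = 1 - 3 = -2; -2 ≤ 0 — holds
x = 2: LHS = 2 - 3 = -1; -1 ≤ 0 — holds
x = 3: LHS = 3 - 3 = 0; 0 ≤ 0 — holds
x = 4: LHS = 4 - 3 = 1; 1 ≤ 0 — FAILS  ← smallest positive counterexample

Answer: x = 4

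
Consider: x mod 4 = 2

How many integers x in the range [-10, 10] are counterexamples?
Counterexamples in [-10, 10]: {-9, -8, -7, -5, -4, -3, -1, 0, 1, 3, 4, 5, 7, 8, 9}.

Counting them gives 15 values.

Answer: 15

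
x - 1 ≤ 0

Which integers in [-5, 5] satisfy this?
Holds for: {-5, -4, -3, -2, -1, 0, 1}
Fails for: {2, 3, 4, 5}

Answer: {-5, -4, -3, -2, -1, 0, 1}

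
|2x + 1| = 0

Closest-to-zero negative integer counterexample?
Testing negative integers from -1 downward:
x = -1: LHS = |2·(-1) + 1| = |-1| = 1; 1 = 0 — FAILS  ← closest negative counterexample to 0

Answer: x = -1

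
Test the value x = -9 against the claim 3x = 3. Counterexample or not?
Substitute x = -9 into the relation:
x = -9: LHS = 3·(-9) = -27; -27 = 3 — FAILS

Since the claim fails at x = -9, this value is a counterexample.

Answer: Yes, x = -9 is a counterexample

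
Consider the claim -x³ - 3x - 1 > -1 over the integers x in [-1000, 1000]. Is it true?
The claim fails at x = 0:
x = 0: LHS = -0³ - 3·0 - 1 = -1; -1 > -1 — FAILS

Because a single integer refutes it, the statement is false.

Answer: False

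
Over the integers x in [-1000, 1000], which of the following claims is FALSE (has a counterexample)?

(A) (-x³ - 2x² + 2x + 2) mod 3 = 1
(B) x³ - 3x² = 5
(A) x = 0: LHS = (-0³ - 2·0² + 2·0 + 2) mod 3 = 2 mod 3 = 2; 2 = 1 — FAILS
(B) x = 0: LHS = 0³ - 3·0² = 0; 0 = 5 — FAILS

Answer: Both A and B are false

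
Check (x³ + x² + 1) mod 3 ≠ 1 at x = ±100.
x = 100: LHS = (100³ + 100² + 1) mod 3 = 1010001 mod 3 = 0; 0 ≠ 1 — holds
x = -100: LHS = ((-100)³ + (-100)² + 1) mod 3 = (-989999) mod 3 = 1; 1 ≠ 1 — FAILS

Answer: Partially: holds for x = 100, fails for x = -100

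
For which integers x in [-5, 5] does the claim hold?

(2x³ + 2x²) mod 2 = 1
For a polynomial with integer coefficients, its value mod 2 depends only on x mod 2, so it suffices to check one representative of each residue class, x = 0, 1:
x = 0: LHS = (2·0³ + 2·0²) mod 2 = 0 mod 2 = 0; 0 = 1 — FAILS
x = 1: LHS = (2·1³ + 2·1²) mod 2 = 4 mod 2 = 0; 0 = 1 — FAILS
The relation fails in every residue class, so the claimed relation (=) fails for every integer in [-5, 5].

Answer: None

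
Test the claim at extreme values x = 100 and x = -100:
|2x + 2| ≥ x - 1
x = 100: LHS = |2·100 + 2| = |202| = 202, RHS = 100 - 1 = 99; 202 ≥ 99 — holds
x = -100: LHS = |2·(-100) + 2| = |-198| = 198, RHS = (-100) - 1 = -101; 198 ≥ -101 — holds

Answer: Yes, holds for both x = 100 and x = -100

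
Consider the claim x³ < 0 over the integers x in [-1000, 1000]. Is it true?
The claim fails at x = 0:
x = 0: LHS = 0³ = 0; 0 < 0 — FAILS

Because a single integer refutes it, the statement is false.

Answer: False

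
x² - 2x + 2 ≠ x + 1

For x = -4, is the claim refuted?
Substitute x = -4 into the relation:
x = -4: LHS = (-4)² - 2·(-4) + 2 = 26, RHS = (-4) + 1 = -3; 26 ≠ -3 — holds

The relation holds at x = -4, so it is not a counterexample.

Answer: No, x = -4 is not a counterexample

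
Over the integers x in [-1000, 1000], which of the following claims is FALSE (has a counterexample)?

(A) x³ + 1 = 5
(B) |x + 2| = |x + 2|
(A) x = 0: LHS = 0³ + 1 = 1; 1 = 5 — FAILS

(B) LHS − RHS = 0 at every integer in [-1000, 1000]; the two sides always agree. For instance:
x = -1000: LHS = |(-1000) + 2| = |-998| = 998, RHS = |(-1000) + 2| = |-998| = 998; 998 = 998 — holds
x = 0: LHS = |0 + 2| = |2| = 2, RHS = |0 + 2| = |2| = 2; 2 = 2 — holds
x = 1000: LHS = |1000 + 2| = |1002| = 1002, RHS = |1000 + 2| = |1002| = 1002; 1002 = 1002 — holds
The sides are never unequal, so the relation holds for every integer in [-1000, 1000].

Only (A) has a counterexample.

Answer: A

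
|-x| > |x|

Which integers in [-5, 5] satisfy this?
Over all integers in [-5, 5], LHS − RHS is largest at x = 0, where it equals 0:
x = 0: LHS = |-0| = |0| = 0, RHS = |0| = 0; 0 > 0 — FAILS
At the ends of the range:
x = -5: LHS = |-(-5)| = |5| = 5, RHS = |-5| = 5; 5 > 5 — FAILS
x = 5: LHS = |-5| = 5, RHS = |5| = 5; 5 > 5 — FAILS
Hence LHS − RHS is never positive, i.e. LHS ≤ RHS throughout, so the claimed relation (>) fails for every integer in [-5, 5].

Answer: None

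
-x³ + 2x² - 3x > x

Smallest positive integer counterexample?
Testing positive integers:
x = 1: LHS = -1³ + 2·1² - 3·1 = -2; -2 > 1 — FAILS  ← smallest positive counterexample

Answer: x = 1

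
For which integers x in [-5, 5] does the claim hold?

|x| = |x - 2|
Holds for: {1}
Fails for: {-5, -4, -3, -2, -1, 0, 2, 3, 4, 5}

Answer: {1}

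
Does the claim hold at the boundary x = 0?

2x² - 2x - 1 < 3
x = 0: LHS = 2·0² - 2·0 - 1 = -1; -1 < 3 — holds

The relation is satisfied at x = 0.

Answer: Yes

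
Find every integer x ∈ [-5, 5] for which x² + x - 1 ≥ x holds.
Holds for: {-5, -4, -3, -2, -1, 1, 2, 3, 4, 5}
Fails for: {0}

Answer: {-5, -4, -3, -2, -1, 1, 2, 3, 4, 5}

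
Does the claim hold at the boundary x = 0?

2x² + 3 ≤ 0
x = 0: LHS = 2·0² + 3 = 3; 3 ≤ 0 — FAILS

The relation fails at x = 0, so x = 0 is a counterexample.

Answer: No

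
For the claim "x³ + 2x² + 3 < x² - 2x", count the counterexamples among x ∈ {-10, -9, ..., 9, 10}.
Counterexamples in [-10, 10]: {-1, 0, 1, 2, 3, 4, 5, 6, 7, 8, 9, 10}.

Counting them gives 12 values.

Answer: 12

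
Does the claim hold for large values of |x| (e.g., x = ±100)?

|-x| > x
x = 100: LHS = |-100| = 100; 100 > 100 — FAILS
x = -100: LHS = |-(-100)| = |100| = 100; 100 > -100 — holds

Answer: Partially: fails for x = 100, holds for x = -100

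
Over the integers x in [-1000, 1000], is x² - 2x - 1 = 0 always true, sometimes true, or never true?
Track d = LHS − RHS over the integers in [-1000, 1000]. Equality would need d = 0, but d changes sign only between consecutive integers, jumping over 0:
x = -1: LHS = (-1)² - 2·(-1) - 1 = 2; 2 = 0 — FAILS  (d = 2)
x = 0: LHS = 0² - 2·0 - 1 = -1; -1 = 0 — FAILS  (d = -1)
x = 2: LHS = 2² - 2·2 - 1 = -1; -1 = 0 — FAILS  (d = -1)
x = 3: LHS = 3² - 2·3 - 1 = 2; 2 = 0 — FAILS  (d = 2)
Away from these crossings d keeps a constant sign, and checking every integer in [-1000, 1000] confirms d ≠ 0 throughout. Hence the two sides are never equal, so the claimed relation (=) fails for every integer in [-1000, 1000].

No integer in the range satisfies it.

Answer: Never true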